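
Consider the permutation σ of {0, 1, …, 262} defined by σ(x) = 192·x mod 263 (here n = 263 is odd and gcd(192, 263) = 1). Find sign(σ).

Trace 166: π^k(166) = [166, 49, 203, 52, 253, 184, 86] for k=0..6.
π_192 has 3 disjoint cycles with lengths [131, 131, 1] on {0,…,262}.
3 cycles on 263: each ℓ→(−1)^(ℓ−1), product (−1)^260 = +1.
Check: (192/263) = +1 by Zolotarev.

+1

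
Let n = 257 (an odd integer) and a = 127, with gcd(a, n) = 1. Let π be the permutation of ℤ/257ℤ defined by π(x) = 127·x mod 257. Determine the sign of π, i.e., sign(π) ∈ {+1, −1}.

Start at x=18: 18 → 230 → 169 → 132 → 59 → 40 → 197 → … (one orbit).
The orbit structure of x ↦ 127x mod 257: 2 orbits of sizes [256, 1].
n − c = 257 − 2 = 255; sign = (−1)^255 = -1.
The Jacobi symbol (127|257) = -1 (Zolotarev) agrees.

-1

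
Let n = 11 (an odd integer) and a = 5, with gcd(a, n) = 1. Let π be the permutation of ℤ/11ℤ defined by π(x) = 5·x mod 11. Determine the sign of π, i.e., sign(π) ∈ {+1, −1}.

Trace 1: π^k(1) = [1, 5, 3, 4, 9] for k=0..4.
The orbit structure of x ↦ 5x mod 11: 3 orbits of sizes [5, 5, 1].
sign(π) = (−1)^{n − #cycles} = (−1)^{11−3} = (−1)^8 = +1.
(5|11)_J = +1 (Zolotarev's lemma cross-check).

+1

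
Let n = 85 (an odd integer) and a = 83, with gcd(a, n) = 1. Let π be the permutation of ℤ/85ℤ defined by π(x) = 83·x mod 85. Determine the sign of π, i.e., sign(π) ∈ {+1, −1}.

Start at x=77: 77 → 16 → 53 → 64 → 42 → 1 → 83 → … (one orbit).
12 cycles of lengths [8, 8, 8, 8, 8, 8, 8, 8, 8, 8, 4, 1].
n − c = 85 − 12 = 73; sign = (−1)^73 = -1.
Zolotarev: (83|85) = -1, matching the cycle-count sign.

-1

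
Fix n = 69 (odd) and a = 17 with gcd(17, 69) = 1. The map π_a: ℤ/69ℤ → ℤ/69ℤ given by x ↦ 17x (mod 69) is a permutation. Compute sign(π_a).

Trace 65: π^k(65) = [65, 1, 17, 13, 14, 31, 44] for k=0..6.
The orbit structure of x ↦ 17x mod 69: 5 orbits of sizes [22, 22, 22, 2, 1].
sign(π) = (−1)^{n − #cycles} = (−1)^{69−5} = (−1)^64 = +1.
The Jacobi symbol (17|69) = +1 (Zolotarev) agrees.

+1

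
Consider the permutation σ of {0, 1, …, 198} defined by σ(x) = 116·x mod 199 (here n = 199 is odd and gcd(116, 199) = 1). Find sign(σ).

Orbit of 92 under x↦116x: [92, 125, 172, 52, 62, 28, 64]… (length divides ord_199(116)).
The orbit structure of x ↦ 116x mod 199: 7 orbits of sizes [33, 33, 33, 33, 33, 33, 1].
199 − 7 = 192 transpositions; sign(π) = (−1)^192 = +1.

+1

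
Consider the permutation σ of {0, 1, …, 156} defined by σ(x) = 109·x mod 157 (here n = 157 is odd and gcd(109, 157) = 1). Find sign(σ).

Trace 47: π^k(47) = [47, 99, 115, 132, 101, 19, 30] for k=0..6.
Cycle type of π: 39×4 + 1; total 5 cycles.
5 cycles on 157: each ℓ→(−1)^(ℓ−1), product (−1)^152 = +1.
Zolotarev: (109|157) = +1, matching the cycle-count sign.

+1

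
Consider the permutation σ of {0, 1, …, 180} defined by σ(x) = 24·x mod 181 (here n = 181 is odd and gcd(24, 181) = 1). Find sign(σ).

-1

Trace 159: π^k(159) = [159, 15, 179, 133, 115, 45, 175] for k=0..6.
π_24 has 2 disjoint cycles with lengths [180, 1] on {0,…,180}.
181 − 2 = 179 transpositions; sign(π) = (−1)^179 = -1.
Via Zolotarev, sign(π_{24}) = (24|181) = -1.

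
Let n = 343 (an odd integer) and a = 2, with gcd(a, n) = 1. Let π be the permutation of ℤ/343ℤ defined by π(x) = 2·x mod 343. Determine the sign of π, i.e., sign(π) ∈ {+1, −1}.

+1

Trace 137: π^k(137) = [137, 274, 205, 67, 134, 268, 193] for k=0..6.
Cycle lengths of π_2 on ℤ/343ℤ: [147, 147, 21, 21, 3, 3, 1]; 7 cycles in total.
n − c = 343 − 7 = 336; sign = (−1)^336 = +1.
Via Zolotarev, sign(π_{2}) = (2|343) = +1.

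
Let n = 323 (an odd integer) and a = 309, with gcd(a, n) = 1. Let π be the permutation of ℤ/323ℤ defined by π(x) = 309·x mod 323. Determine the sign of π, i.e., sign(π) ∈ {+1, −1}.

-1

Trace 156: π^k(156) = [156, 77, 214, 234, 277, 321, 28] for k=0..6.
π_309 has 6 disjoint cycles with lengths [144, 144, 16, 9, 9, 1] on {0,…,322}.
Σ(ℓ_i−1) = 323−6 = 317; sign = (−1)^317 = -1.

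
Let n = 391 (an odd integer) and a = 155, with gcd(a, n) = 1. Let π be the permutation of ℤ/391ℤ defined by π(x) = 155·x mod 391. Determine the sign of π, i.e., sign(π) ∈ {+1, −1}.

-1

Trace 305: π^k(305) = [305, 355, 285, 383, 324, 172, 72] for k=0..6.
Cycle type of π: 88×4 + 22 + 8×2 + 1; total 8 cycles.
8 cycles on 391: each ℓ→(−1)^(ℓ−1), product (−1)^383 = -1.
The Jacobi symbol (155|391) = -1 (Zolotarev) agrees.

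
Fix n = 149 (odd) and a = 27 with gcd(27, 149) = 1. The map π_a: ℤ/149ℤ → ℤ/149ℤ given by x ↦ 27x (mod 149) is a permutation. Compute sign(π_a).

Start at x=44: 44 → 145 → 41 → 64 → 89 → 19 → 66 → … (one orbit).
π_27 has 2 disjoint cycles with lengths [148, 1] on {0,…,148}.
With 2 cycles on 149 points, sign = (−1)^{149−2} = -1.
Zolotarev: (27|149) = -1, matching the cycle-count sign.

-1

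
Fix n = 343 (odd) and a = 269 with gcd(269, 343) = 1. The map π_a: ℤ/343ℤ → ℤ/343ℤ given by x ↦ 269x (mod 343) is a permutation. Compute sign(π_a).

-1

Trace 277: π^k(277) = [277, 82, 106, 45, 100, 146, 172] for k=0..6.
Decompose π into cycles: lengths [294, 42, 6, 1] (4 cycles, including the fixed point 0).
4 cycles on 343: each ℓ→(−1)^(ℓ−1), product (−1)^339 = -1.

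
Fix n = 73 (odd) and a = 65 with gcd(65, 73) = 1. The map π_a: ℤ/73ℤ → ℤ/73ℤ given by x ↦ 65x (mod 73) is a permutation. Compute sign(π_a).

Orbit of 9 under x↦65x: [9, 1, 65, 64, 72, 8]… (length divides ord_73(65)).
π_65 has 13 disjoint cycles with lengths [6, 6, 6, 6, 6, 6, 6, 6, 6, 6, 6, 6, 1] on {0,…,72}.
n − c = 73 − 13 = 60; sign = (−1)^60 = +1.
Zolotarev: (65|73) = +1, matching the cycle-count sign.

+1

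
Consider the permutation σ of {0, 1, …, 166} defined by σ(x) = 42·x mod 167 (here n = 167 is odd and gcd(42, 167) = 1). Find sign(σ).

+1

Trace 29: π^k(29) = [29, 49, 54, 97, 66, 100, 25] for k=0..6.
Decompose π into cycles: lengths [83, 83, 1] (3 cycles, including the fixed point 0).
3 cycles on 167: each ℓ→(−1)^(ℓ−1), product (−1)^164 = +1.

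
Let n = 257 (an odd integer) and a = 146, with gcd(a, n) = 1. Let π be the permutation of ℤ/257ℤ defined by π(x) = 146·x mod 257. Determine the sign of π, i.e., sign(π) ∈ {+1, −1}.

Trace 121: π^k(121) = [121, 190, 241, 234, 240, 88, 255] for k=0..6.
The orbit structure of x ↦ 146x mod 257: 5 orbits of sizes [64, 64, 64, 64, 1].
n − c = 257 − 5 = 252; sign = (−1)^252 = +1.
(146|257)_J = +1 (Zolotarev's lemma cross-check).

+1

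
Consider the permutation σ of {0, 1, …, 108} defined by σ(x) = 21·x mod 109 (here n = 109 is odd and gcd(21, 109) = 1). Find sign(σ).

Trace 25: π^k(25) = [25, 89, 16, 9, 80, 45, 73] for k=0..6.
5 cycles of lengths [27, 27, 27, 27, 1].
5 cycles on 109: each ℓ→(−1)^(ℓ−1), product (−1)^104 = +1.
Via Zolotarev, sign(π_{21}) = (21|109) = +1.

+1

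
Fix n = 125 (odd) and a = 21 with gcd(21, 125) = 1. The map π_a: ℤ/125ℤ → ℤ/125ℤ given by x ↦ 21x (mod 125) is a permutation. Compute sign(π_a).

+1

Trace 121: π^k(121) = [121, 41, 111, 81, 76, 96, 16] for k=0..6.
Decompose π into cycles: lengths [25, 25, 25, 25, 5, 5, 5, 5, 1, 1, 1, 1, 1] (13 cycles, including the fixed point 0).
sign(π) = (−1)^{n − #cycles} = (−1)^{125−13} = (−1)^112 = +1.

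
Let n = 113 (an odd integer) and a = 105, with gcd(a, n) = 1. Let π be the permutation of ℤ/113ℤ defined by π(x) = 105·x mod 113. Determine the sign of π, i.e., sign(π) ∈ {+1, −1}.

+1

Orbit of 109 under x↦105x: [109, 32, 83, 14, 1, 105, 64]… (length divides ord_113(105)).
Decompose π into cycles: lengths [28, 28, 28, 28, 1] (5 cycles, including the fixed point 0).
sign(π) = (−1)^{n − #cycles} = (−1)^{113−5} = (−1)^108 = +1.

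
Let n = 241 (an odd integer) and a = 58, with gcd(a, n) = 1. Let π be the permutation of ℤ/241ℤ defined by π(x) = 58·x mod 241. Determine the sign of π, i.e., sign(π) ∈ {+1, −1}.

+1

Trace 226: π^k(226) = [226, 94, 150, 24, 187, 1, 58] for k=0..6.
9 cycles of lengths [30, 30, 30, 30, 30, 30, 30, 30, 1].
With 9 cycles on 241 points, sign = (−1)^{241−9} = +1.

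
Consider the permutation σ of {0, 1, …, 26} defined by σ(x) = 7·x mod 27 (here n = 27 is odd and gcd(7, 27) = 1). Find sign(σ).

Orbit of 10 under x↦7x: [10, 16, 4, 1, 7, 22, 19]… (length divides ord_27(7)).
Cycle lengths of π_7 on ℤ/27ℤ: [9, 9, 3, 3, 1, 1, 1]; 7 cycles in total.
27 − 7 = 20 transpositions; sign(π) = (−1)^20 = +1.
Zolotarev: (7|27) = +1, matching the cycle-count sign.

+1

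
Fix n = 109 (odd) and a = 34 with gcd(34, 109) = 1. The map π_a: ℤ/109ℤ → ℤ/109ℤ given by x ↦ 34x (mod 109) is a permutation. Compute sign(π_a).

Trace 82: π^k(82) = [82, 63, 71, 16, 108, 75, 43] for k=0..6.
Cycle lengths of π_34 on ℤ/109ℤ: [18, 18, 18, 18, 18, 18, 1]; 7 cycles in total.
n − c = 109 − 7 = 102; sign = (−1)^102 = +1.

+1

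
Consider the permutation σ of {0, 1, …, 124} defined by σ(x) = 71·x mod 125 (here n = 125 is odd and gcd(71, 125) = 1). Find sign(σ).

+1

Orbit of 106 under x↦71x: [106, 26, 96, 66, 61, 81, 1]… (length divides ord_125(71)).
Cycle type of π: 25×4 + 5×4 + 1×5; total 13 cycles.
13 cycles on 125: each ℓ→(−1)^(ℓ−1), product (−1)^112 = +1.
Via Zolotarev, sign(π_{71}) = (71|125) = +1.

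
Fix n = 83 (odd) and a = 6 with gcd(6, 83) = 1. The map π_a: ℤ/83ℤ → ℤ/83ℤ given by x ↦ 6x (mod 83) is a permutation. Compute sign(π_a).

-1

Start at x=17: 17 → 19 → 31 → 20 → 37 → 56 → 4 → … (one orbit).
Decompose π into cycles: lengths [82, 1] (2 cycles, including the fixed point 0).
Σ(ℓ_i−1) = 83−2 = 81; sign = (−1)^81 = -1.
(6|83)_J = -1 (Zolotarev's lemma cross-check).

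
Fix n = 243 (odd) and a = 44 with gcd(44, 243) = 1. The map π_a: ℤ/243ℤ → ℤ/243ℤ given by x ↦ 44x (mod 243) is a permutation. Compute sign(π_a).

Orbit of 127 under x↦44x: [127, 242, 199, 8, 109, 179, 100]… (length divides ord_243(44)).
14 cycles of lengths [54, 54, 54, 18, 18, 18, 6, 6, 6, 2, 2, 2, 2, 1].
Σ(ℓ_i−1) = 243−14 = 229; sign = (−1)^229 = -1.
(44|243)_J = -1 (Zolotarev's lemma cross-check).

-1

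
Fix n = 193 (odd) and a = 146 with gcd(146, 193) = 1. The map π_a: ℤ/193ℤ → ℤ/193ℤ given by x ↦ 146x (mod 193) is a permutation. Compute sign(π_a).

Orbit of 49 under x↦146x: [49, 13, 161, 153, 143, 34, 139]… (length divides ord_193(146)).
The orbit structure of x ↦ 146x mod 193: 2 orbits of sizes [192, 1].
Σ(ℓ_i−1) = 193−2 = 191; sign = (−1)^191 = -1.

-1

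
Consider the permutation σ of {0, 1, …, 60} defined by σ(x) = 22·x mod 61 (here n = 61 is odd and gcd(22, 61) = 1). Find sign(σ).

Orbit of 57 under x↦22x: [57, 34, 16, 47, 58, 56, 12]… (length divides ord_61(22)).
Decompose π into cycles: lengths [15, 15, 15, 15, 1] (5 cycles, including the fixed point 0).
Σ(ℓ_i−1) = 61−5 = 56; sign = (−1)^56 = +1.
Zolotarev: (22|61) = +1, matching the cycle-count sign.

+1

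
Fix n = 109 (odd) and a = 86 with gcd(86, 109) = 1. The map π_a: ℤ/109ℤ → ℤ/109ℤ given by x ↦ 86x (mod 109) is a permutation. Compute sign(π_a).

Trace 86: π^k(86) = [86, 93, 41, 38, 107, 46, 32] for k=0..6.
Cycle type of π: 36×3 + 1; total 4 cycles.
n − c = 109 − 4 = 105; sign = (−1)^105 = -1.
Via Zolotarev, sign(π_{86}) = (86|109) = -1.

-1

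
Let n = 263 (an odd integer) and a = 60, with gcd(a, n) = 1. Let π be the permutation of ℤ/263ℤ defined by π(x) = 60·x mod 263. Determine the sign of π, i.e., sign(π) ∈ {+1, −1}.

Trace 68: π^k(68) = [68, 135, 210, 239, 138, 127, 256] for k=0..6.
2 cycles of lengths [262, 1].
n − c = 263 − 2 = 261; sign = (−1)^261 = -1.

-1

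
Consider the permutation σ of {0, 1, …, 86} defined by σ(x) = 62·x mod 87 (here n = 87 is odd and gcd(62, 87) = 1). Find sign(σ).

-1

Start at x=25: 25 → 71 → 52 → 5 → 49 → 80 → 1 → … (one orbit).
Decompose π into cycles: lengths [14, 14, 14, 14, 14, 14, 2, 1] (8 cycles, including the fixed point 0).
Σ(ℓ_i−1) = 87−8 = 79; sign = (−1)^79 = -1.
The Jacobi symbol (62|87) = -1 (Zolotarev) agrees.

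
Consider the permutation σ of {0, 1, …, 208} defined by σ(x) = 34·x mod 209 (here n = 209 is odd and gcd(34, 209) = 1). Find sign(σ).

Trace 188: π^k(188) = [188, 122, 177, 166, 1, 34, 111] for k=0..6.
π_34 has 22 disjoint cycles with lengths [18, 18, 18, 18, 18, 18, 18, 18, 18, 18, 18, 1, 1, 1, 1, 1, 1, 1, 1, 1, 1, 1] on {0,…,208}.
209 − 22 = 187 transpositions; sign(π) = (−1)^187 = -1.
Zolotarev: (34|209) = -1, matching the cycle-count sign.

-1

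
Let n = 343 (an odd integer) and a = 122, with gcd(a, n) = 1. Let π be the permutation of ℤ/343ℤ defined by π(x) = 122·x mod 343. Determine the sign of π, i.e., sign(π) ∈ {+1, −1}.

Start at x=250: 250 → 316 → 136 → 128 → 181 → 130 → 82 → … (one orbit).
Cycle type of π: 294 + 42 + 6 + 1; total 4 cycles.
n − c = 343 − 4 = 339; sign = (−1)^339 = -1.
Via Zolotarev, sign(π_{122}) = (122|343) = -1.

-1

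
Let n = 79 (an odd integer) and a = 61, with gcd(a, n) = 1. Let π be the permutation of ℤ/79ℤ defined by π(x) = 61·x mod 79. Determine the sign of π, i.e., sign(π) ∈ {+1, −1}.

Trace 14: π^k(14) = [14, 64, 33, 38, 27, 67, 58] for k=0..6.
The orbit structure of x ↦ 61x mod 79: 4 orbits of sizes [26, 26, 26, 1].
79 − 4 = 75 transpositions; sign(π) = (−1)^75 = -1.

-1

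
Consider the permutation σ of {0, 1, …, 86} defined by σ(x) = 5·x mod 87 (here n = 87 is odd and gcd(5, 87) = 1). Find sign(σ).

Start at x=82: 82 → 62 → 49 → 71 → 7 → 35 → 1 → … (one orbit).
8 cycles of lengths [14, 14, 14, 14, 14, 14, 2, 1].
n − c = 87 − 8 = 79; sign = (−1)^79 = -1.
(5|87)_J = -1 (Zolotarev's lemma cross-check).

-1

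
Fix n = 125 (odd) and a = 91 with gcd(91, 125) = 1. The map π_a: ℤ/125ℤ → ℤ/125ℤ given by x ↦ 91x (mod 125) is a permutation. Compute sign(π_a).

+1

Orbit of 66 under x↦91x: [66, 6, 46, 61, 51, 16, 81]… (length divides ord_125(91)).
π_91 has 13 disjoint cycles with lengths [25, 25, 25, 25, 5, 5, 5, 5, 1, 1, 1, 1, 1] on {0,…,124}.
n − c = 125 − 13 = 112; sign = (−1)^112 = +1.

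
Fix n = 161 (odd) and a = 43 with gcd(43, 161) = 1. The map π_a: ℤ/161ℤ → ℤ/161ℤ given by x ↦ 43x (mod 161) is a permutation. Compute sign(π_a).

-1

Trace 71: π^k(71) = [71, 155, 64, 15, 1, 43, 78] for k=0..6.
The orbit structure of x ↦ 43x mod 161: 14 orbits of sizes [22, 22, 22, 22, 22, 22, 22, 1, 1, 1, 1, 1, 1, 1].
14 cycles on 161: each ℓ→(−1)^(ℓ−1), product (−1)^147 = -1.
Check: (43/161) = -1 by Zolotarev.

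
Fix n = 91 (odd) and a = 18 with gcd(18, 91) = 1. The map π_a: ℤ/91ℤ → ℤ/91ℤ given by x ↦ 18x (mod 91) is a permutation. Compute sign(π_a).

-1

Start at x=25: 25 → 86 → 1 → 18 → 51 → 8 → 53 → … (one orbit).
Cycle type of π: 12×6 + 4×3 + 3×2 + 1; total 12 cycles.
12 cycles on 91: each ℓ→(−1)^(ℓ−1), product (−1)^79 = -1.
Check: (18/91) = -1 by Zolotarev.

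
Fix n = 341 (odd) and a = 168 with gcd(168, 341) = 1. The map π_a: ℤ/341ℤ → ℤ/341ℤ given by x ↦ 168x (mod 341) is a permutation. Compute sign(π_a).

-1

Trace 201: π^k(201) = [201, 9, 148, 312, 243, 245, 240] for k=0..6.
Decompose π into cycles: lengths [30, 30, 30, 30, 30, 30, 30, 30, 30, 30, 30, 5, 5, 1] (14 cycles, including the fixed point 0).
14 cycles on 341: each ℓ→(−1)^(ℓ−1), product (−1)^327 = -1.
Zolotarev: (168|341) = -1, matching the cycle-count sign.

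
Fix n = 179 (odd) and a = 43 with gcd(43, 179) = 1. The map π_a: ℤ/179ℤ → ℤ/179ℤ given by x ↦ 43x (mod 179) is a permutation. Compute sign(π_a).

+1

Orbit of 107 under x↦43x: [107, 126, 48, 95, 147, 56, 81]… (length divides ord_179(43)).
Cycle lengths of π_43 on ℤ/179ℤ: [89, 89, 1]; 3 cycles in total.
179 − 3 = 176 transpositions; sign(π) = (−1)^176 = +1.
Check: (43/179) = +1 by Zolotarev.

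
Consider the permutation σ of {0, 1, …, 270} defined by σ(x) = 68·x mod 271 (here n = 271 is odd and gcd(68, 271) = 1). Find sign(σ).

Trace 259: π^k(259) = [259, 268, 67, 220, 55, 217, 122] for k=0..6.
Cycle type of π: 135×2 + 1; total 3 cycles.
sign(π) = (−1)^{n − #cycles} = (−1)^{271−3} = (−1)^268 = +1.
Via Zolotarev, sign(π_{68}) = (68|271) = +1.

+1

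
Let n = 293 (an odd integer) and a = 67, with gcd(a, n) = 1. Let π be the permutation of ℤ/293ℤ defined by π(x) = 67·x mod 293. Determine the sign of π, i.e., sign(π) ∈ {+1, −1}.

+1

Start at x=82: 82 → 220 → 90 → 170 → 256 → 158 → 38 → … (one orbit).
Cycle type of π: 146×2 + 1; total 3 cycles.
n − c = 293 − 3 = 290; sign = (−1)^290 = +1.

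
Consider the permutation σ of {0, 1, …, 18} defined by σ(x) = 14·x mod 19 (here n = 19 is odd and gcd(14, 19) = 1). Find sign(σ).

-1

Trace 8: π^k(8) = [8, 17, 10, 7, 3, 4, 18] for k=0..6.
The orbit structure of x ↦ 14x mod 19: 2 orbits of sizes [18, 1].
sign(π) = (−1)^{n − #cycles} = (−1)^{19−2} = (−1)^17 = -1.
Check: (14/19) = -1 by Zolotarev.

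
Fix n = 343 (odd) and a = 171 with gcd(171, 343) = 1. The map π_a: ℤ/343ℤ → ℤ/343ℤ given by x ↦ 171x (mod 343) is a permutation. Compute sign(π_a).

-1

Start at x=197: 197 → 73 → 135 → 104 → 291 → 26 → 330 → … (one orbit).
Cycle lengths of π_171 on ℤ/343ℤ: [294, 42, 6, 1]; 4 cycles in total.
4 cycles on 343: each ℓ→(−1)^(ℓ−1), product (−1)^339 = -1.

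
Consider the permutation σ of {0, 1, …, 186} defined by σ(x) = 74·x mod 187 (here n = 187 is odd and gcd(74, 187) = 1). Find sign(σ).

+1

Orbit of 169 under x↦74x: [169, 164, 168, 90, 115, 95, 111]… (length divides ord_187(74)).
5 cycles of lengths [80, 80, 16, 10, 1].
sign(π) = (−1)^{n − #cycles} = (−1)^{187−5} = (−1)^182 = +1.
Via Zolotarev, sign(π_{74}) = (74|187) = +1.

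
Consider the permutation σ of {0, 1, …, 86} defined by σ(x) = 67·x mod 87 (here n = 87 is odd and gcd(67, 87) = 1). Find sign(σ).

Orbit of 22 under x↦67x: [22, 82, 13, 1, 67, 52, 4]… (length divides ord_87(67)).
Decompose π into cycles: lengths [14, 14, 14, 14, 14, 14, 1, 1, 1] (9 cycles, including the fixed point 0).
9 cycles on 87: each ℓ→(−1)^(ℓ−1), product (−1)^78 = +1.

+1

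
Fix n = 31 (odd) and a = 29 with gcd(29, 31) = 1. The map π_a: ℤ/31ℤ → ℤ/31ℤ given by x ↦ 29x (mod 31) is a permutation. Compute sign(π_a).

-1

Start at x=4: 4 → 23 → 16 → 30 → 2 → 27 → 8 → … (one orbit).
Decompose π into cycles: lengths [10, 10, 10, 1] (4 cycles, including the fixed point 0).
4 cycles on 31: each ℓ→(−1)^(ℓ−1), product (−1)^27 = -1.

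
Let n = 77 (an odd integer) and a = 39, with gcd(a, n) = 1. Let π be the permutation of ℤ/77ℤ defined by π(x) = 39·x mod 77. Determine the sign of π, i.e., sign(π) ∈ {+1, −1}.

Start at x=23: 23 → 50 → 25 → 51 → 64 → 32 → 16 → … (one orbit).
Decompose π into cycles: lengths [30, 30, 10, 3, 3, 1] (6 cycles, including the fixed point 0).
77 − 6 = 71 transpositions; sign(π) = (−1)^71 = -1.

-1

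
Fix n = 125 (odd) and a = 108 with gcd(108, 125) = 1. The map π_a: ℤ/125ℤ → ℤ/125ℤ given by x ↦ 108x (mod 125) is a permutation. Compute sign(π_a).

-1

Orbit of 91 under x↦108x: [91, 78, 49, 42, 36, 13, 29]… (length divides ord_125(108)).
Decompose π into cycles: lengths [100, 20, 4, 1] (4 cycles, including the fixed point 0).
Σ(ℓ_i−1) = 125−4 = 121; sign = (−1)^121 = -1.
The Jacobi symbol (108|125) = -1 (Zolotarev) agrees.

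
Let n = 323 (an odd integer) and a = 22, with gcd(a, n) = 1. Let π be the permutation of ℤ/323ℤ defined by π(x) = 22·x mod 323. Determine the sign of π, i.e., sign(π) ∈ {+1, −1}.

Orbit of 256 under x↦22x: [256, 141, 195, 91, 64, 116, 291]… (length divides ord_323(22)).
The orbit structure of x ↦ 22x mod 323: 5 orbits of sizes [144, 144, 18, 16, 1].
sign(π) = (−1)^{n − #cycles} = (−1)^{323−5} = (−1)^318 = +1.

+1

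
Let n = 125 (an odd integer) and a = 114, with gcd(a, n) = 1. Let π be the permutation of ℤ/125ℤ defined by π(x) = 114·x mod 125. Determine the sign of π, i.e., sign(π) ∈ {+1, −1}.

+1

Trace 106: π^k(106) = [106, 84, 76, 39, 71, 94, 91] for k=0..6.
7 cycles of lengths [50, 50, 10, 10, 2, 2, 1].
125 − 7 = 118 transpositions; sign(π) = (−1)^118 = +1.
Via Zolotarev, sign(π_{114}) = (114|125) = +1.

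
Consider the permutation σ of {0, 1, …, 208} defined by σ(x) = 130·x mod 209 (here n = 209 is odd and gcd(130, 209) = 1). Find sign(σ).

Start at x=157: 157 → 137 → 45 → 207 → 158 → 58 → 16 → … (one orbit).
Cycle lengths of π_130 on ℤ/209ℤ: [45, 45, 45, 45, 9, 9, 5, 5, 1]; 9 cycles in total.
Σ(ℓ_i−1) = 209−9 = 200; sign = (−1)^200 = +1.

+1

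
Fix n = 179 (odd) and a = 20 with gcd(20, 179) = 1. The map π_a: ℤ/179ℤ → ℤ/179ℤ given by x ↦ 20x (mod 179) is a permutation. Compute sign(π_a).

Orbit of 47 under x↦20x: [47, 45, 5, 100, 31, 83, 49]… (length divides ord_179(20)).
Cycle type of π: 89×2 + 1; total 3 cycles.
179 − 3 = 176 transpositions; sign(π) = (−1)^176 = +1.
The Jacobi symbol (20|179) = +1 (Zolotarev) agrees.

+1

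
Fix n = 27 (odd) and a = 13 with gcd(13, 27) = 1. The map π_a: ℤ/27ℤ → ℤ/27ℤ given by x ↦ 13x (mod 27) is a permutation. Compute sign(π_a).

+1

Trace 16: π^k(16) = [16, 19, 4, 25, 1, 13, 7] for k=0..6.
7 cycles of lengths [9, 9, 3, 3, 1, 1, 1].
With 7 cycles on 27 points, sign = (−1)^{27−7} = +1.
Check: (13/27) = +1 by Zolotarev.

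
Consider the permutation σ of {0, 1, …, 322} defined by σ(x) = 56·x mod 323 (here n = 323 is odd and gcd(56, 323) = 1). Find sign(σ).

+1

Start at x=56: 56 → 229 → 227 → 115 → 303 → 172 → 265 → … (one orbit).
Cycle type of π: 16×19 + 2×9 + 1; total 29 cycles.
Σ(ℓ_i−1) = 323−29 = 294; sign = (−1)^294 = +1.
(56|323)_J = +1 (Zolotarev's lemma cross-check).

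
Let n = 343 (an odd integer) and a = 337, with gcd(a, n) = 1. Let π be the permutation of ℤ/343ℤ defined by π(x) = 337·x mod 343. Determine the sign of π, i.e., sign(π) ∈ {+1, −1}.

+1

Trace 288: π^k(288) = [288, 330, 78, 218, 64, 302, 246] for k=0..6.
19 cycles of lengths [49, 49, 49, 49, 49, 49, 7, 7, 7, 7, 7, 7, 1, 1, 1, 1, 1, 1, 1].
Σ(ℓ_i−1) = 343−19 = 324; sign = (−1)^324 = +1.
Check: (337/343) = +1 by Zolotarev.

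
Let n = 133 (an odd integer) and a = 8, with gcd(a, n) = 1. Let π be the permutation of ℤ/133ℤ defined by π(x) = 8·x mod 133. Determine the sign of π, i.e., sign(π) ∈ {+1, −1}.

-1

Start at x=64: 64 → 113 → 106 → 50 → 1 → 8 → 64 (one orbit).
28 cycles of lengths [6, 6, 6, 6, 6, 6, 6, 6, 6, 6, 6, 6, 6, 6, 6, 6, 6, 6, 6, 6, 6, 1, 1, 1, 1, 1, 1, 1].
28 cycles on 133: each ℓ→(−1)^(ℓ−1), product (−1)^105 = -1.
Zolotarev: (8|133) = -1, matching the cycle-count sign.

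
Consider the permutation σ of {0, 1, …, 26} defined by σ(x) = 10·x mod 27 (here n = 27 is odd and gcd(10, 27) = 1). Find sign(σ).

Orbit of 1 under x↦10x: [1, 10, 19]… (length divides ord_27(10)).
The orbit structure of x ↦ 10x mod 27: 15 orbits of sizes [3, 3, 3, 3, 3, 3, 1, 1, 1, 1, 1, 1, 1, 1, 1].
With 15 cycles on 27 points, sign = (−1)^{27−15} = +1.
Check: (10/27) = +1 by Zolotarev.

+1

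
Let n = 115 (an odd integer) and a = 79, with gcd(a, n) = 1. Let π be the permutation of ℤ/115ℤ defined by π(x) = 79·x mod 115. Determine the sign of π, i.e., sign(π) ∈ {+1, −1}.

Start at x=16: 16 → 114 → 36 → 84 → 81 → 74 → 96 → … (one orbit).
π_79 has 8 disjoint cycles with lengths [22, 22, 22, 22, 22, 2, 2, 1] on {0,…,114}.
sign(π) = (−1)^{n − #cycles} = (−1)^{115−8} = (−1)^107 = -1.
The Jacobi symbol (79|115) = -1 (Zolotarev) agrees.

-1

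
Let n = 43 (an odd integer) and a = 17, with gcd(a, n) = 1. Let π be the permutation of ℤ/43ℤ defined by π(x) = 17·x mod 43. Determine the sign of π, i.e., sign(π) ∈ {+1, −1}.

Orbit of 40 under x↦17x: [40, 35, 36, 10, 41, 9, 24]… (length divides ord_43(17)).
π_17 has 3 disjoint cycles with lengths [21, 21, 1] on {0,…,42}.
Σ(ℓ_i−1) = 43−3 = 40; sign = (−1)^40 = +1.

+1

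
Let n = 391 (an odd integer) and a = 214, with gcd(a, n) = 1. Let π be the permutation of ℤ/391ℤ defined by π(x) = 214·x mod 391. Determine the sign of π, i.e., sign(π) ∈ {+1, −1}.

+1

Trace 175: π^k(175) = [175, 305, 364, 87, 241, 353, 79] for k=0..6.
Decompose π into cycles: lengths [176, 176, 22, 16, 1] (5 cycles, including the fixed point 0).
sign(π) = (−1)^{n − #cycles} = (−1)^{391−5} = (−1)^386 = +1.
Zolotarev: (214|391) = +1, matching the cycle-count sign.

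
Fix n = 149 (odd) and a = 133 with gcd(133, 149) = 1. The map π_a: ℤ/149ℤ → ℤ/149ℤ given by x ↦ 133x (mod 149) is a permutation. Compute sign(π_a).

+1

Trace 124: π^k(124) = [124, 102, 7, 37, 4, 85, 130] for k=0..6.
The orbit structure of x ↦ 133x mod 149: 3 orbits of sizes [74, 74, 1].
149 − 3 = 146 transpositions; sign(π) = (−1)^146 = +1.
Zolotarev: (133|149) = +1, matching the cycle-count sign.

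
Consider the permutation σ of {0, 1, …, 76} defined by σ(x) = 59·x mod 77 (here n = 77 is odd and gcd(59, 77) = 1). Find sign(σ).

Trace 25: π^k(25) = [25, 12, 15, 38, 9, 69, 67] for k=0..6.
Decompose π into cycles: lengths [30, 30, 6, 5, 5, 1] (6 cycles, including the fixed point 0).
With 6 cycles on 77 points, sign = (−1)^{77−6} = -1.

-1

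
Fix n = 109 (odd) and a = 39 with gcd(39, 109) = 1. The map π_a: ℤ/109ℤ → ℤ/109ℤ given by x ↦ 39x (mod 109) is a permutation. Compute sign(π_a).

-1

Orbit of 32 under x↦39x: [32, 49, 58, 82, 37, 26, 33]… (length divides ord_109(39)).
Cycle lengths of π_39 on ℤ/109ℤ: [108, 1]; 2 cycles in total.
With 2 cycles on 109 points, sign = (−1)^{109−2} = -1.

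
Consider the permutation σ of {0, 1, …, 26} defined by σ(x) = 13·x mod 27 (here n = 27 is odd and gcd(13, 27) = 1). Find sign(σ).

Orbit of 10 under x↦13x: [10, 22, 16, 19, 4, 25, 1]… (length divides ord_27(13)).
7 cycles of lengths [9, 9, 3, 3, 1, 1, 1].
sign(π) = (−1)^{n − #cycles} = (−1)^{27−7} = (−1)^20 = +1.

+1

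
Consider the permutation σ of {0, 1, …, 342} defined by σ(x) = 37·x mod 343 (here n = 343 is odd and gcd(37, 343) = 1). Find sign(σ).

Orbit of 228 under x↦37x: [228, 204, 2, 74, 337, 121, 18]… (length divides ord_343(37)).
Cycle lengths of π_37 on ℤ/343ℤ: [147, 147, 21, 21, 3, 3, 1]; 7 cycles in total.
sign(π) = (−1)^{n − #cycles} = (−1)^{343−7} = (−1)^336 = +1.

+1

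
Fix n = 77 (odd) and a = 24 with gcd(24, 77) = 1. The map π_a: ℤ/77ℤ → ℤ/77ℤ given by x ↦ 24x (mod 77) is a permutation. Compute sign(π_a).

+1

Trace 40: π^k(40) = [40, 36, 17, 23, 13, 4, 19] for k=0..6.
Cycle type of π: 30×2 + 10 + 6 + 1; total 5 cycles.
Σ(ℓ_i−1) = 77−5 = 72; sign = (−1)^72 = +1.
Check: (24/77) = +1 by Zolotarev.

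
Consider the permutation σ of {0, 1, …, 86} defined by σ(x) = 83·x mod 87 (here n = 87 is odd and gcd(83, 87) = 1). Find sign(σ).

-1

Trace 83: π^k(83) = [83, 16, 23, 82, 20, 7, 59] for k=0..6.
π_83 has 10 disjoint cycles with lengths [14, 14, 14, 14, 7, 7, 7, 7, 2, 1] on {0,…,86}.
87 − 10 = 77 transpositions; sign(π) = (−1)^77 = -1.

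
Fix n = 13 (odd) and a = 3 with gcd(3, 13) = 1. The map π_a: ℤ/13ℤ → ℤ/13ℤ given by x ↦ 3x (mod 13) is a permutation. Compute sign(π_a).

+1

Start at x=3: 3 → 9 → 1 → 3 (one orbit).
π_3 has 5 disjoint cycles with lengths [3, 3, 3, 3, 1] on {0,…,12}.
With 5 cycles on 13 points, sign = (−1)^{13−5} = +1.
Via Zolotarev, sign(π_{3}) = (3|13) = +1.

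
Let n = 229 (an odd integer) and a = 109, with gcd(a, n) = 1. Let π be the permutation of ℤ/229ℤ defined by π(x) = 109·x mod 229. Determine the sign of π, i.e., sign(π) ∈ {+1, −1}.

Trace 203: π^k(203) = [203, 143, 15, 32, 53, 52, 172] for k=0..6.
π_109 has 4 disjoint cycles with lengths [76, 76, 76, 1] on {0,…,228}.
With 4 cycles on 229 points, sign = (−1)^{229−4} = -1.
Via Zolotarev, sign(π_{109}) = (109|229) = -1.

-1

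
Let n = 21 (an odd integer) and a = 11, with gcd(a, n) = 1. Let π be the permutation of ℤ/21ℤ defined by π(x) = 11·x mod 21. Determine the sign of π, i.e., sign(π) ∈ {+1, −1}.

-1

Trace 8: π^k(8) = [8, 4, 2, 1, 11, 16] for k=0..5.
π_11 has 6 disjoint cycles with lengths [6, 6, 3, 3, 2, 1] on {0,…,20}.
Σ(ℓ_i−1) = 21−6 = 15; sign = (−1)^15 = -1.
Via Zolotarev, sign(π_{11}) = (11|21) = -1.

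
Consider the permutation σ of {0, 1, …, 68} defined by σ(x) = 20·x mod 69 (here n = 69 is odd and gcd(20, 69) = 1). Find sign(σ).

Orbit of 58 under x↦20x: [58, 56, 16, 44, 52, 5, 31]… (length divides ord_69(20)).
5 cycles of lengths [22, 22, 22, 2, 1].
69 − 5 = 64 transpositions; sign(π) = (−1)^64 = +1.
(20|69)_J = +1 (Zolotarev's lemma cross-check).

+1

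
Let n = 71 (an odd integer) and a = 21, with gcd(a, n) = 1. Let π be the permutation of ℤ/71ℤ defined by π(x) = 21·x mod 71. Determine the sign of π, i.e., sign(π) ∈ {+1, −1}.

Start at x=29: 29 → 41 → 9 → 47 → 64 → 66 → 37 → … (one orbit).
Cycle type of π: 70 + 1; total 2 cycles.
n − c = 71 − 2 = 69; sign = (−1)^69 = -1.
The Jacobi symbol (21|71) = -1 (Zolotarev) agrees.

-1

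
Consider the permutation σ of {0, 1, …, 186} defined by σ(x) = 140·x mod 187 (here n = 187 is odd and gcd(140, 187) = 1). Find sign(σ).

Start at x=67: 67 → 30 → 86 → 72 → 169 → 98 → 69 → … (one orbit).
Decompose π into cycles: lengths [20, 20, 20, 20, 20, 20, 20, 20, 10, 4, 4, 4, 4, 1] (14 cycles, including the fixed point 0).
14 cycles on 187: each ℓ→(−1)^(ℓ−1), product (−1)^173 = -1.
Via Zolotarev, sign(π_{140}) = (140|187) = -1.

-1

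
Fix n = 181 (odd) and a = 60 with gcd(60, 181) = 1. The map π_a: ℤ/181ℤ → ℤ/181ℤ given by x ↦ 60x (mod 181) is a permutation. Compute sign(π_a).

Trace 70: π^k(70) = [70, 37, 48, 165, 126, 139, 14] for k=0..6.
The orbit structure of x ↦ 60x mod 181: 3 orbits of sizes [90, 90, 1].
With 3 cycles on 181 points, sign = (−1)^{181−3} = +1.
(60|181)_J = +1 (Zolotarev's lemma cross-check).

+1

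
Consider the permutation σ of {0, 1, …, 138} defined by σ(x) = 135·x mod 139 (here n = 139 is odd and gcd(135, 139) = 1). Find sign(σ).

Start at x=106: 106 → 132 → 28 → 27 → 31 → 15 → 79 → … (one orbit).
2 cycles of lengths [138, 1].
Σ(ℓ_i−1) = 139−2 = 137; sign = (−1)^137 = -1.
(135|139)_J = -1 (Zolotarev's lemma cross-check).

-1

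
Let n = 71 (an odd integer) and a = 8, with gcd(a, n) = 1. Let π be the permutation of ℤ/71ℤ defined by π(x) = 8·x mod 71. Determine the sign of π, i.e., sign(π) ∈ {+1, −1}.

Trace 4: π^k(4) = [4, 32, 43, 60, 54, 6, 48] for k=0..6.
3 cycles of lengths [35, 35, 1].
71 − 3 = 68 transpositions; sign(π) = (−1)^68 = +1.
Zolotarev: (8|71) = +1, matching the cycle-count sign.

+1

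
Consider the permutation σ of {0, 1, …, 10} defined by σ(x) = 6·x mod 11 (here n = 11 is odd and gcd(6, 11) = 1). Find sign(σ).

-1

Start at x=4: 4 → 2 → 1 → 6 → 3 → 7 → 9 → … (one orbit).
Decompose π into cycles: lengths [10, 1] (2 cycles, including the fixed point 0).
11 − 2 = 9 transpositions; sign(π) = (−1)^9 = -1.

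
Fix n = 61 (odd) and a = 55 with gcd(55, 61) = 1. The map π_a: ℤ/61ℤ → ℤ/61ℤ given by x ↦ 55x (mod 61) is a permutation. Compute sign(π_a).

Trace 36: π^k(36) = [36, 28, 15, 32, 52, 54, 42] for k=0..6.
Cycle lengths of π_55 on ℤ/61ℤ: [60, 1]; 2 cycles in total.
Σ(ℓ_i−1) = 61−2 = 59; sign = (−1)^59 = -1.

-1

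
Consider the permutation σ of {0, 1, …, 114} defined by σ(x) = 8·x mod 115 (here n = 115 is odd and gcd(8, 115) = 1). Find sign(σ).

-1

Orbit of 73 under x↦8x: [73, 9, 72, 1, 8, 64, 52]… (length divides ord_115(8)).
6 cycles of lengths [44, 44, 11, 11, 4, 1].
Σ(ℓ_i−1) = 115−6 = 109; sign = (−1)^109 = -1.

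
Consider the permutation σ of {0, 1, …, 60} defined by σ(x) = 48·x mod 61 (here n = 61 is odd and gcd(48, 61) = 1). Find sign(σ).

+1

Start at x=1: 1 → 48 → 47 → 60 → 13 → 14 → 1 (one orbit).
Cycle lengths of π_48 on ℤ/61ℤ: [6, 6, 6, 6, 6, 6, 6, 6, 6, 6, 1]; 11 cycles in total.
n − c = 61 − 11 = 50; sign = (−1)^50 = +1.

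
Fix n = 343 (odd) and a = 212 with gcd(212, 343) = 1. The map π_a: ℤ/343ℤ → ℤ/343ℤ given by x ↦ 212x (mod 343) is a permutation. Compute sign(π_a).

Start at x=137: 137 → 232 → 135 → 151 → 113 → 289 → 214 → … (one orbit).
Cycle lengths of π_212 on ℤ/343ℤ: [147, 147, 21, 21, 3, 3, 1]; 7 cycles in total.
sign(π) = (−1)^{n − #cycles} = (−1)^{343−7} = (−1)^336 = +1.

+1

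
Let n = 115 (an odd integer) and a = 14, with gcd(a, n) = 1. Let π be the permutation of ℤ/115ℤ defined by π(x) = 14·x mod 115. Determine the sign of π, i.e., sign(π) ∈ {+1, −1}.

Start at x=1: 1 → 14 → 81 → 99 → 6 → 84 → 26 → … (one orbit).
The orbit structure of x ↦ 14x mod 115: 8 orbits of sizes [22, 22, 22, 22, 22, 2, 2, 1].
n − c = 115 − 8 = 107; sign = (−1)^107 = -1.
Via Zolotarev, sign(π_{14}) = (14|115) = -1.

-1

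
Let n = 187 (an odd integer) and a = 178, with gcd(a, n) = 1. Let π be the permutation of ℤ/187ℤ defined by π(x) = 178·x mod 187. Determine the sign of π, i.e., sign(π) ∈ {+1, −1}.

-1

Trace 83: π^k(83) = [83, 1, 178, 81, 19, 16, 43] for k=0..6.
The orbit structure of x ↦ 178x mod 187: 8 orbits of sizes [40, 40, 40, 40, 10, 8, 8, 1].
With 8 cycles on 187 points, sign = (−1)^{187−8} = -1.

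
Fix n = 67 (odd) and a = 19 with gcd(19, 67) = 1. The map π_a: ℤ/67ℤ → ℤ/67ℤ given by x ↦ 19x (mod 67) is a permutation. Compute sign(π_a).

+1

Start at x=16: 16 → 36 → 14 → 65 → 29 → 15 → 17 → … (one orbit).
3 cycles of lengths [33, 33, 1].
sign(π) = (−1)^{n − #cycles} = (−1)^{67−3} = (−1)^64 = +1.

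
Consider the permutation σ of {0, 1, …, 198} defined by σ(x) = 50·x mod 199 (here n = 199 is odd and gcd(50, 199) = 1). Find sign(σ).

+1

Orbit of 33 under x↦50x: [33, 58, 114, 128, 32, 8, 2]… (length divides ord_199(50)).
Cycle lengths of π_50 on ℤ/199ℤ: [99, 99, 1]; 3 cycles in total.
With 3 cycles on 199 points, sign = (−1)^{199−3} = +1.
The Jacobi symbol (50|199) = +1 (Zolotarev) agrees.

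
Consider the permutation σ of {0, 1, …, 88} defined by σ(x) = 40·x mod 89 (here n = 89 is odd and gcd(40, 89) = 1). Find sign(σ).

Orbit of 21 under x↦40x: [21, 39, 47, 11, 84, 67, 10]… (length divides ord_89(40)).
Cycle lengths of π_40 on ℤ/89ℤ: [44, 44, 1]; 3 cycles in total.
With 3 cycles on 89 points, sign = (−1)^{89−3} = +1.
(40|89)_J = +1 (Zolotarev's lemma cross-check).

+1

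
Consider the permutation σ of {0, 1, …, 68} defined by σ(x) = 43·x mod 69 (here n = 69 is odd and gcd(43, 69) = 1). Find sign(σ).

-1

Orbit of 28 under x↦43x: [28, 31, 22, 49, 37, 4, 34]… (length divides ord_69(43)).
Cycle lengths of π_43 on ℤ/69ℤ: [22, 22, 22, 1, 1, 1]; 6 cycles in total.
6 cycles on 69: each ℓ→(−1)^(ℓ−1), product (−1)^63 = -1.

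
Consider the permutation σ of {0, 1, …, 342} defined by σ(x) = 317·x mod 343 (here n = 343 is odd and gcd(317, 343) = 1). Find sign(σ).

Trace 102: π^k(102) = [102, 92, 9, 109, 253, 282, 214] for k=0..6.
π_317 has 7 disjoint cycles with lengths [147, 147, 21, 21, 3, 3, 1] on {0,…,342}.
343 − 7 = 336 transpositions; sign(π) = (−1)^336 = +1.

+1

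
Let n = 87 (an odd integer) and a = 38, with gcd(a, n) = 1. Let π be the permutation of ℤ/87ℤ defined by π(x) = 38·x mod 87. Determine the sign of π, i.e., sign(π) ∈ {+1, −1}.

-1

Trace 38: π^k(38) = [38, 52, 62, 7, 5, 16, 86] for k=0..6.
The orbit structure of x ↦ 38x mod 87: 8 orbits of sizes [14, 14, 14, 14, 14, 14, 2, 1].
n − c = 87 − 8 = 79; sign = (−1)^79 = -1.
(38|87)_J = -1 (Zolotarev's lemma cross-check).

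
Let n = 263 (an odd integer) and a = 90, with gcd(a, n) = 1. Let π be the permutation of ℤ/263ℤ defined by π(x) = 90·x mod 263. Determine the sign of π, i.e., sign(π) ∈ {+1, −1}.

Orbit of 78 under x↦90x: [78, 182, 74, 85, 23, 229, 96]… (length divides ord_263(90)).
Cycle lengths of π_90 on ℤ/263ℤ: [262, 1]; 2 cycles in total.
2 cycles on 263: each ℓ→(−1)^(ℓ−1), product (−1)^261 = -1.
Check: (90/263) = -1 by Zolotarev.

-1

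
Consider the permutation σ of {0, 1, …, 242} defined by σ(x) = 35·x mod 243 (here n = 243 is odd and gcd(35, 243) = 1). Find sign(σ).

-1

Trace 224: π^k(224) = [224, 64, 53, 154, 44, 82, 197] for k=0..6.
π_35 has 14 disjoint cycles with lengths [54, 54, 54, 18, 18, 18, 6, 6, 6, 2, 2, 2, 2, 1] on {0,…,242}.
243 − 14 = 229 transpositions; sign(π) = (−1)^229 = -1.
(35|243)_J = -1 (Zolotarev's lemma cross-check).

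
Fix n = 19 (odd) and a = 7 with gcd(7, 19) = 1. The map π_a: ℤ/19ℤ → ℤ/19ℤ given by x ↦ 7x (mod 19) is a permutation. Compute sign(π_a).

+1

Orbit of 11 under x↦7x: [11, 1, 7]… (length divides ord_19(7)).
The orbit structure of x ↦ 7x mod 19: 7 orbits of sizes [3, 3, 3, 3, 3, 3, 1].
19 − 7 = 12 transpositions; sign(π) = (−1)^12 = +1.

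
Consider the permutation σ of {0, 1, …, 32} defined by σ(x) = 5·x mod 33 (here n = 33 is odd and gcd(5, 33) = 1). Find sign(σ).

Start at x=16: 16 → 14 → 4 → 20 → 1 → 5 → 25 → … (one orbit).
Decompose π into cycles: lengths [10, 10, 5, 5, 2, 1] (6 cycles, including the fixed point 0).
Σ(ℓ_i−1) = 33−6 = 27; sign = (−1)^27 = -1.

-1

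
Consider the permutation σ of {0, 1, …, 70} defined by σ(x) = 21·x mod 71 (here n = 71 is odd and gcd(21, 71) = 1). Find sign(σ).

-1

Trace 3: π^k(3) = [3, 63, 45, 22, 36, 46, 43] for k=0..6.
Cycle type of π: 70 + 1; total 2 cycles.
sign(π) = (−1)^{n − #cycles} = (−1)^{71−2} = (−1)^69 = -1.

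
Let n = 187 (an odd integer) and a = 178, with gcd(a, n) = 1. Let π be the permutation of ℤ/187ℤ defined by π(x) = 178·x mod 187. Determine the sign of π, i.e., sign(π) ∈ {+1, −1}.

Trace 64: π^k(64) = [64, 172, 135, 94, 89, 134, 103] for k=0..6.
The orbit structure of x ↦ 178x mod 187: 8 orbits of sizes [40, 40, 40, 40, 10, 8, 8, 1].
Σ(ℓ_i−1) = 187−8 = 179; sign = (−1)^179 = -1.
The Jacobi symbol (178|187) = -1 (Zolotarev) agrees.

-1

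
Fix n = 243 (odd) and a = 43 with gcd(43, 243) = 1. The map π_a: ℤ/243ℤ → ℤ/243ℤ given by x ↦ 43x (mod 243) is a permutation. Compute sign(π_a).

Start at x=34: 34 → 4 → 172 → 106 → 184 → 136 → 16 → … (one orbit).
Cycle lengths of π_43 on ℤ/243ℤ: [81, 81, 27, 27, 9, 9, 3, 3, 1, 1, 1]; 11 cycles in total.
Σ(ℓ_i−1) = 243−11 = 232; sign = (−1)^232 = +1.
The Jacobi symbol (43|243) = +1 (Zolotarev) agrees.

+1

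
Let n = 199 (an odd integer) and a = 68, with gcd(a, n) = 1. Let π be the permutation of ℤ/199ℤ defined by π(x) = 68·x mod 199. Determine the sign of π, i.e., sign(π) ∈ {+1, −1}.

Orbit of 100 under x↦68x: [100, 34, 123, 6, 10, 83, 72]… (length divides ord_199(68)).
2 cycles of lengths [198, 1].
199 − 2 = 197 transpositions; sign(π) = (−1)^197 = -1.
Check: (68/199) = -1 by Zolotarev.

-1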